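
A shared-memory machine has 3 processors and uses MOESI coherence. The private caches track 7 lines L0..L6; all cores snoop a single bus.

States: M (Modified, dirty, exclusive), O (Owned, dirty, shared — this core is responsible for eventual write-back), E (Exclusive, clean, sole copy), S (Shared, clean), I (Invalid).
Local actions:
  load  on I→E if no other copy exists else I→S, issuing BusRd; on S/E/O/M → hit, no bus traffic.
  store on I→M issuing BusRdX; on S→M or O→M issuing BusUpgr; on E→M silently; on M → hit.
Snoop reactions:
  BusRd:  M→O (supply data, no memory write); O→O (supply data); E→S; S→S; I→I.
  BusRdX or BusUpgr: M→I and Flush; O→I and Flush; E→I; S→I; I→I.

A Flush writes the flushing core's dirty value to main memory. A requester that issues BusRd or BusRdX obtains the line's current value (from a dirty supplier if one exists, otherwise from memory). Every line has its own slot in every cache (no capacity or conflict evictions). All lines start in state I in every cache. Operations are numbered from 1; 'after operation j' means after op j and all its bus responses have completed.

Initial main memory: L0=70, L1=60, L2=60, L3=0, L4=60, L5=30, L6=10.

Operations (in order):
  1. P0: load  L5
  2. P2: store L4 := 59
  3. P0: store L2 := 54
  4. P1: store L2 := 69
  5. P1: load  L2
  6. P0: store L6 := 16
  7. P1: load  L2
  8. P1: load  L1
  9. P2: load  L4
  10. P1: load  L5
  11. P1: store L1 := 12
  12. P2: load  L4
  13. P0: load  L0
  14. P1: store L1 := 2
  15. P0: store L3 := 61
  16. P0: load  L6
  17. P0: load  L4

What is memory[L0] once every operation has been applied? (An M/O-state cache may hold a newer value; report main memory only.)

memory[L0] = 70

[1] P0: load  L5 | P0:E(30), P1:I, P2:I | bus: BusRd
[2] P2: store L4 := 59 | P0:I, P1:I, P2:M(59) | bus: BusRdX
[3] P0: store L2 := 54 | P0:M(54), P1:I, P2:I | bus: BusRdX
[4] P1: store L2 := 69 | P0:I, P1:M(69), P2:I | bus: BusRdX,Flush
[5] P1: load  L2 | P0:I, P1:M(69), P2:I | bus: none
[6] P0: store L6 := 16 | P0:M(16), P1:I, P2:I | bus: BusRdX
[7] P1: load  L2 | P0:I, P1:M(69), P2:I | bus: none
[8] P1: load  L1 | P0:I, P1:E(60), P2:I | bus: BusRd
[9] P2: load  L4 | P0:I, P1:I, P2:M(59) | bus: none
[10] P1: load  L5 | P0:S(30), P1:S(30), P2:I | bus: BusRd
[11] P1: store L1 := 12 | P0:I, P1:M(12), P2:I | bus: none
[12] P2: load  L4 | P0:I, P1:I, P2:M(59) | bus: none
[13] P0: load  L0 | P0:E(70), P1:I, P2:I | bus: BusRd
[14] P1: store L1 := 2 | P0:I, P1:M(2), P2:I | bus: none
[15] P0: store L3 := 61 | P0:M(61), P1:I, P2:I | bus: BusRdX
[16] P0: load  L6 | P0:M(16), P1:I, P2:I | bus: none
[17] P0: load  L4 | P0:S(59), P1:I, P2:O(59) | bus: BusRd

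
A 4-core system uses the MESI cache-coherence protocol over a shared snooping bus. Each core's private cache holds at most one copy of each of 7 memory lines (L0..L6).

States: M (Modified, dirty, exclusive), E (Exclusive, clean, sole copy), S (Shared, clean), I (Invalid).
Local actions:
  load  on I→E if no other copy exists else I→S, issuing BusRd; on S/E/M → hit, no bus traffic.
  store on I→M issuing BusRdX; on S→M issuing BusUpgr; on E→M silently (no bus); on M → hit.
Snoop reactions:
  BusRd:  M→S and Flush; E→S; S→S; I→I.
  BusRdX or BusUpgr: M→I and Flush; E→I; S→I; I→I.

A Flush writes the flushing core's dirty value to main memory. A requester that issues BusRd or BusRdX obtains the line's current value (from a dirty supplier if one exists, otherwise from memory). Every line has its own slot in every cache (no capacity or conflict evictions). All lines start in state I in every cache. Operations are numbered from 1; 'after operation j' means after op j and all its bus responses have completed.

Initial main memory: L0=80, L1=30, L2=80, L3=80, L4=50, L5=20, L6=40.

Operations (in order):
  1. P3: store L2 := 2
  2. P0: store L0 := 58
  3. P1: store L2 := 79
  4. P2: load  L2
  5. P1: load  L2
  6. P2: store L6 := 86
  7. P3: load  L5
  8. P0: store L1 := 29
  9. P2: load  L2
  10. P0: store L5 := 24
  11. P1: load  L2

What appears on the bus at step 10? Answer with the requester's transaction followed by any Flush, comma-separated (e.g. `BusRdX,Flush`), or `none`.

  op1 P3: store L2 := 2 → I/I/I/M on L2; bus BusRdX; mem=80
  op2 P0: store L0 := 58 → M/I/I/I on L0; bus BusRdX; mem=80
  op3 P1: store L2 := 79 → I/M/I/I on L2; bus BusRdX Flush; mem=2
  op4 P2: load  L2 → I/S/S/I on L2; bus BusRd Flush; mem=79
  op5 P1: load  L2 → I/S/S/I on L2; bus (none); mem=79
  op6 P2: store L6 := 86 → I/I/M/I on L6; bus BusRdX; mem=40
  op7 P3: load  L5 → I/I/I/E on L5; bus BusRd; mem=20
  op8 P0: store L1 := 29 → M/I/I/I on L1; bus BusRdX; mem=30
  op9 P2: load  L2 → I/S/S/I on L2; bus (none); mem=79
  op10 P0: store L5 := 24 → M/I/I/I on L5; bus BusRdX; mem=20
  op11 P1: load  L2 → I/S/S/I on L2; bus (none); mem=79

bus = BusRdX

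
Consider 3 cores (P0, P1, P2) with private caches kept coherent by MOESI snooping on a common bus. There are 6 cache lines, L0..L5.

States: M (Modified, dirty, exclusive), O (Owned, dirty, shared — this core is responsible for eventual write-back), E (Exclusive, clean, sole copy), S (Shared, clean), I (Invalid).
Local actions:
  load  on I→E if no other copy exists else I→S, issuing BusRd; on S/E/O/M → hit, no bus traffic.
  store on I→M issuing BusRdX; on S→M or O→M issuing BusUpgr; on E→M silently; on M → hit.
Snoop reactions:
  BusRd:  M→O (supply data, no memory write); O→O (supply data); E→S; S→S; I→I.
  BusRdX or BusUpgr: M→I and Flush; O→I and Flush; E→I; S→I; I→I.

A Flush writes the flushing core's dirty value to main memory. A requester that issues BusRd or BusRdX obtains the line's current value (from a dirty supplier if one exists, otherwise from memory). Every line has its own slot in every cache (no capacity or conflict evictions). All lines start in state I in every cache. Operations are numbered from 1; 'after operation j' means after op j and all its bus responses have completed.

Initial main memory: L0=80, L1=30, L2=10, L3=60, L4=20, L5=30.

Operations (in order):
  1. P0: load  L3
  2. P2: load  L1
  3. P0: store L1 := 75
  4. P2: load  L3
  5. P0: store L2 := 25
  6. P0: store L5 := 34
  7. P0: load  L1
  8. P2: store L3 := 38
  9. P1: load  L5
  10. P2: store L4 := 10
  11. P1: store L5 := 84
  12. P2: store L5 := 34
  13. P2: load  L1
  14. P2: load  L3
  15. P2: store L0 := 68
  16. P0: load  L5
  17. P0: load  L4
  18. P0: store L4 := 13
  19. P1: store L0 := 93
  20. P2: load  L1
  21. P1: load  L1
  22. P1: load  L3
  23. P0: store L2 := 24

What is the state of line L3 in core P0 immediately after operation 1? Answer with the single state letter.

step 1: P0: load  L3  ⟶  EII  (L3)  txn=BusRd  M[L3]=60
step 2: P2: load  L1  ⟶  IIE  (L1)  txn=BusRd  M[L1]=30
step 3: P0: store L1 := 75  ⟶  MII  (L1)  txn=BusRdX  M[L1]=30
step 4: P2: load  L3  ⟶  SIS  (L3)  txn=BusRd  M[L3]=60
step 5: P0: store L2 := 25  ⟶  MII  (L2)  txn=BusRdX  M[L2]=10
step 6: P0: store L5 := 34  ⟶  MII  (L5)  txn=BusRdX  M[L5]=30
step 7: P0: load  L1  ⟶  MII  (L1)  txn=∅  M[L1]=30
step 8: P2: store L3 := 38  ⟶  IIM  (L3)  txn=BusUpgr  M[L3]=60
step 9: P1: load  L5  ⟶  OSI  (L5)  txn=BusRd  M[L5]=30
step 10: P2: store L4 := 10  ⟶  IIM  (L4)  txn=BusRdX  M[L4]=20
step 11: P1: store L5 := 84  ⟶  IMI  (L5)  txn=BusUpgr+Flush  M[L5]=34
step 12: P2: store L5 := 34  ⟶  IIM  (L5)  txn=BusRdX+Flush  M[L5]=84
step 13: P2: load  L1  ⟶  OIS  (L1)  txn=BusRd  M[L1]=30
step 14: P2: load  L3  ⟶  IIM  (L3)  txn=∅  M[L3]=60
step 15: P2: store L0 := 68  ⟶  IIM  (L0)  txn=BusRdX  M[L0]=80
step 16: P0: load  L5  ⟶  SIO  (L5)  txn=BusRd  M[L5]=84
step 17: P0: load  L4  ⟶  SIO  (L4)  txn=BusRd  M[L4]=20
step 18: P0: store L4 := 13  ⟶  MII  (L4)  txn=BusUpgr+Flush  M[L4]=10
step 19: P1: store L0 := 93  ⟶  IMI  (L0)  txn=BusRdX+Flush  M[L0]=68
step 20: P2: load  L1  ⟶  OIS  (L1)  txn=∅  M[L1]=30
step 21: P1: load  L1  ⟶  OSS  (L1)  txn=BusRd  M[L1]=30
step 22: P1: load  L3  ⟶  ISO  (L3)  txn=BusRd  M[L3]=60
step 23: P0: store L2 := 24  ⟶  MII  (L2)  txn=∅  M[L2]=10

state = E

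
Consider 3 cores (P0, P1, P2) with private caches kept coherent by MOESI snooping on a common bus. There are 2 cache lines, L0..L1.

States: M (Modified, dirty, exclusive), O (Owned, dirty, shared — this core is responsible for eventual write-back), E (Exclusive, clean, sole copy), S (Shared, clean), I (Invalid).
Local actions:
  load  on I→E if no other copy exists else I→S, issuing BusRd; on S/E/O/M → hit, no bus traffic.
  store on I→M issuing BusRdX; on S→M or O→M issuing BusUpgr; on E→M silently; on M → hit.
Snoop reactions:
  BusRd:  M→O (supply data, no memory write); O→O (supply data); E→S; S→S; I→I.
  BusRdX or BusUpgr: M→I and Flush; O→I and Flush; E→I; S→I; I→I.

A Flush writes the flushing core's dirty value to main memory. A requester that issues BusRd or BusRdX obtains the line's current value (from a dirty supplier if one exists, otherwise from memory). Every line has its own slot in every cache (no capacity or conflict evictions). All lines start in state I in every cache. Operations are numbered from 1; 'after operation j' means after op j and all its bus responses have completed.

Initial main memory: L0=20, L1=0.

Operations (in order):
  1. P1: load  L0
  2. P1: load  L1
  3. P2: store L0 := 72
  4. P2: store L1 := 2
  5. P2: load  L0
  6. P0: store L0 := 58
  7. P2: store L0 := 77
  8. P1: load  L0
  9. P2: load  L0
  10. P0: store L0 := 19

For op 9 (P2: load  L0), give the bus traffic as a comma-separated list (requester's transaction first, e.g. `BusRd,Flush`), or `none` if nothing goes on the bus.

bus = none

[1] P1: load  L0 | P0:I, P1:E(20), P2:I | bus: BusRd
[2] P1: load  L1 | P0:I, P1:E(0), P2:I | bus: BusRd
[3] P2: store L0 := 72 | P0:I, P1:I, P2:M(72) | bus: BusRdX
[4] P2: store L1 := 2 | P0:I, P1:I, P2:M(2) | bus: BusRdX
[5] P2: load  L0 | P0:I, P1:I, P2:M(72) | bus: none
[6] P0: store L0 := 58 | P0:M(58), P1:I, P2:I | bus: BusRdX,Flush
[7] P2: store L0 := 77 | P0:I, P1:I, P2:M(77) | bus: BusRdX,Flush
[8] P1: load  L0 | P0:I, P1:S(77), P2:O(77) | bus: BusRd
[9] P2: load  L0 | P0:I, P1:S(77), P2:O(77) | bus: none
[10] P0: store L0 := 19 | P0:M(19), P1:I, P2:I | bus: BusRdX,Flush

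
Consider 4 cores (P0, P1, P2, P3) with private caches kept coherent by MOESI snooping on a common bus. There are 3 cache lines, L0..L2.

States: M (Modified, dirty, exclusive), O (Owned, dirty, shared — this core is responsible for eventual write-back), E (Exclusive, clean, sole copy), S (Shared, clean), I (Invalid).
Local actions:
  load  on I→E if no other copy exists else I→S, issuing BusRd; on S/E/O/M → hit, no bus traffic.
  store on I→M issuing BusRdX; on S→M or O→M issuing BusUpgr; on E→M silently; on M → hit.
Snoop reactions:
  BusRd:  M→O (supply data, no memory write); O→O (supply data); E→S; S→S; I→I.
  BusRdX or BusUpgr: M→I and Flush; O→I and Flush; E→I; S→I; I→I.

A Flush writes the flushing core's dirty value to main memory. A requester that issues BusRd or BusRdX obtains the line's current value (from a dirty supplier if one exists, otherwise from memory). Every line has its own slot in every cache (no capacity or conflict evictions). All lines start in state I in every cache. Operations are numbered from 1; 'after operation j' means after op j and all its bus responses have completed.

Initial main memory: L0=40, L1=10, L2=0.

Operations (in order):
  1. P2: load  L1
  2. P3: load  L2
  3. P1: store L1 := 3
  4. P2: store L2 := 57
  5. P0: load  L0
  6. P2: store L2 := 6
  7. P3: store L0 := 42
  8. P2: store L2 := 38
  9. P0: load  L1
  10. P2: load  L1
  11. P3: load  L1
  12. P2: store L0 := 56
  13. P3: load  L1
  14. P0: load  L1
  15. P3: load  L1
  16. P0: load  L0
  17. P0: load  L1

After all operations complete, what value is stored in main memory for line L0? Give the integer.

memory[L0] = 42

  op1 P2: load  L1 → I/I/E/I on L1; bus BusRd; mem=10
  op2 P3: load  L2 → I/I/I/E on L2; bus BusRd; mem=0
  op3 P1: store L1 := 3 → I/M/I/I on L1; bus BusRdX; mem=10
  op4 P2: store L2 := 57 → I/I/M/I on L2; bus BusRdX; mem=0
  op5 P0: load  L0 → E/I/I/I on L0; bus BusRd; mem=40
  op6 P2: store L2 := 6 → I/I/M/I on L2; bus (none); mem=0
  op7 P3: store L0 := 42 → I/I/I/M on L0; bus BusRdX; mem=40
  op8 P2: store L2 := 38 → I/I/M/I on L2; bus (none); mem=0
  op9 P0: load  L1 → S/O/I/I on L1; bus BusRd; mem=10
  op10 P2: load  L1 → S/O/S/I on L1; bus BusRd; mem=10
  op11 P3: load  L1 → S/O/S/S on L1; bus BusRd; mem=10
  op12 P2: store L0 := 56 → I/I/M/I on L0; bus BusRdX Flush; mem=42
  op13 P3: load  L1 → S/O/S/S on L1; bus (none); mem=10
  op14 P0: load  L1 → S/O/S/S on L1; bus (none); mem=10
  op15 P3: load  L1 → S/O/S/S on L1; bus (none); mem=10
  op16 P0: load  L0 → S/I/O/I on L0; bus BusRd; mem=42
  op17 P0: load  L1 → S/O/S/S on L1; bus (none); mem=10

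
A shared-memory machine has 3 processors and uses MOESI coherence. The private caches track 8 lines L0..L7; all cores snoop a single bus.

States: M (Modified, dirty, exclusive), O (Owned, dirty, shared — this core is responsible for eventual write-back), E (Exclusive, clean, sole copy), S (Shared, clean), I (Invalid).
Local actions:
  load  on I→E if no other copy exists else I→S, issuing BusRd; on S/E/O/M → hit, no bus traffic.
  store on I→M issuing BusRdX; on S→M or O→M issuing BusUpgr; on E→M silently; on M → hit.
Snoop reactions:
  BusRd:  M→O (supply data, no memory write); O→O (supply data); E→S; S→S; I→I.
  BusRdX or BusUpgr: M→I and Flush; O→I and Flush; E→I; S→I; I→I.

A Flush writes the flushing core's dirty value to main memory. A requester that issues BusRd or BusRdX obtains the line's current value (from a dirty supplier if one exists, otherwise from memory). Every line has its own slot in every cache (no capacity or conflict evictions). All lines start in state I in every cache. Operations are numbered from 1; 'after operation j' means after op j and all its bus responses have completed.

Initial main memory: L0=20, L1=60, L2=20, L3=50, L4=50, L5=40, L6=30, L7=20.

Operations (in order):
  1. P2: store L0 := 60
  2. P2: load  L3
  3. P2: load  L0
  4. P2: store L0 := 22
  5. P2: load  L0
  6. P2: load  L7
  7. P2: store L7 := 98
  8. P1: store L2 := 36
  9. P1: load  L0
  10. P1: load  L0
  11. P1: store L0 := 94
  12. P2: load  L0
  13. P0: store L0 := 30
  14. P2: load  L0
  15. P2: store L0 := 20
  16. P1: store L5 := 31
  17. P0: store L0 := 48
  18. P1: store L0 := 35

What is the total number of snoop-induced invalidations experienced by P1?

invalidations = 1

[1] P2: store L0 := 60 | P0:I, P1:I, P2:M(60) | bus: BusRdX
[2] P2: load  L3 | P0:I, P1:I, P2:E(50) | bus: BusRd
[3] P2: load  L0 | P0:I, P1:I, P2:M(60) | bus: none
[4] P2: store L0 := 22 | P0:I, P1:I, P2:M(22) | bus: none
[5] P2: load  L0 | P0:I, P1:I, P2:M(22) | bus: none
[6] P2: load  L7 | P0:I, P1:I, P2:E(20) | bus: BusRd
[7] P2: store L7 := 98 | P0:I, P1:I, P2:M(98) | bus: none
[8] P1: store L2 := 36 | P0:I, P1:M(36), P2:I | bus: BusRdX
[9] P1: load  L0 | P0:I, P1:S(22), P2:O(22) | bus: BusRd
[10] P1: load  L0 | P0:I, P1:S(22), P2:O(22) | bus: none
[11] P1: store L0 := 94 | P0:I, P1:M(94), P2:I | bus: BusUpgr,Flush
[12] P2: load  L0 | P0:I, P1:O(94), P2:S(94) | bus: BusRd
[13] P0: store L0 := 30 | P0:M(30), P1:I, P2:I | bus: BusRdX,Flush
[14] P2: load  L0 | P0:O(30), P1:I, P2:S(30) | bus: BusRd
[15] P2: store L0 := 20 | P0:I, P1:I, P2:M(20) | bus: BusUpgr,Flush
[16] P1: store L5 := 31 | P0:I, P1:M(31), P2:I | bus: BusRdX
[17] P0: store L0 := 48 | P0:M(48), P1:I, P2:I | bus: BusRdX,Flush
[18] P1: store L0 := 35 | P0:I, P1:M(35), P2:I | bus: BusRdX,Flush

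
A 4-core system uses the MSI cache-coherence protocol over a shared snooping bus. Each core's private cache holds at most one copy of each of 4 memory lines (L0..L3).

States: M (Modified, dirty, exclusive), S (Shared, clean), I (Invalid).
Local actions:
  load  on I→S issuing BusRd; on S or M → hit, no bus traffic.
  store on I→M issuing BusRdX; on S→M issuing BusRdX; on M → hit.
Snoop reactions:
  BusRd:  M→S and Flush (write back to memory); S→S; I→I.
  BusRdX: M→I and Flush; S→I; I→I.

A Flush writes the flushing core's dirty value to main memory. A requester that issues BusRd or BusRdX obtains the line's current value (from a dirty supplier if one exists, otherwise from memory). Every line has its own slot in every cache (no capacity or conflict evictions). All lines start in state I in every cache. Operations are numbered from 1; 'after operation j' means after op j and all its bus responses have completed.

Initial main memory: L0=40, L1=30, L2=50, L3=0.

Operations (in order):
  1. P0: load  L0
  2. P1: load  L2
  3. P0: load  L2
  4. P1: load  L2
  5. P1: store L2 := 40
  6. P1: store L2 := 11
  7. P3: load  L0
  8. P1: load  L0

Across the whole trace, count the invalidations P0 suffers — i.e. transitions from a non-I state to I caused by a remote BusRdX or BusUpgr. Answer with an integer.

  op1 P0: load  L0 → S/I/I/I on L0; bus BusRd; mem=40
  op2 P1: load  L2 → I/S/I/I on L2; bus BusRd; mem=50
  op3 P0: load  L2 → S/S/I/I on L2; bus BusRd; mem=50
  op4 P1: load  L2 → S/S/I/I on L2; bus (none); mem=50
  op5 P1: store L2 := 40 → I/M/I/I on L2; bus BusRdX; mem=50
  op6 P1: store L2 := 11 → I/M/I/I on L2; bus (none); mem=50
  op7 P3: load  L0 → S/I/I/S on L0; bus BusRd; mem=40
  op8 P1: load  L0 → S/S/I/S on L0; bus BusRd; mem=40

invalidations = 1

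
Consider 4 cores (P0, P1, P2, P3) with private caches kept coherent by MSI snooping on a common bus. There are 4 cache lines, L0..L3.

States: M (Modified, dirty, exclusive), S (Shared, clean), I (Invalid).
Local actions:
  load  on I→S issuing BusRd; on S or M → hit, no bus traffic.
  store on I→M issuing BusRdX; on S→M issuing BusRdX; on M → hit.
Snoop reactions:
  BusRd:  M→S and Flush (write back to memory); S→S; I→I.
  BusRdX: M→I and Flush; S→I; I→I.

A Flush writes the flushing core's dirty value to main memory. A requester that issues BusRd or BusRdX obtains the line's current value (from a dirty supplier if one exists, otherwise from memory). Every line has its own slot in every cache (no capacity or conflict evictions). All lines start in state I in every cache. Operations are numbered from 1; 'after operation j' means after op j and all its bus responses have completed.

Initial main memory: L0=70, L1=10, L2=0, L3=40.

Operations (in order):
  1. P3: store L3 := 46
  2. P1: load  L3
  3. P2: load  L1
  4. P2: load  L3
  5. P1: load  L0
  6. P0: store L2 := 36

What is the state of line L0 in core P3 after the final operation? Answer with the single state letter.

step 1: P3: store L3 := 46  ⟶  IIIM  (L3)  txn=BusRdX  M[L3]=40
step 2: P1: load  L3  ⟶  ISIS  (L3)  txn=BusRd+Flush  M[L3]=46
step 3: P2: load  L1  ⟶  IISI  (L1)  txn=BusRd  M[L1]=10
step 4: P2: load  L3  ⟶  ISSS  (L3)  txn=BusRd  M[L3]=46
step 5: P1: load  L0  ⟶  ISII  (L0)  txn=BusRd  M[L0]=70
step 6: P0: store L2 := 36  ⟶  MIII  (L2)  txn=BusRdX  M[L2]=0

state = I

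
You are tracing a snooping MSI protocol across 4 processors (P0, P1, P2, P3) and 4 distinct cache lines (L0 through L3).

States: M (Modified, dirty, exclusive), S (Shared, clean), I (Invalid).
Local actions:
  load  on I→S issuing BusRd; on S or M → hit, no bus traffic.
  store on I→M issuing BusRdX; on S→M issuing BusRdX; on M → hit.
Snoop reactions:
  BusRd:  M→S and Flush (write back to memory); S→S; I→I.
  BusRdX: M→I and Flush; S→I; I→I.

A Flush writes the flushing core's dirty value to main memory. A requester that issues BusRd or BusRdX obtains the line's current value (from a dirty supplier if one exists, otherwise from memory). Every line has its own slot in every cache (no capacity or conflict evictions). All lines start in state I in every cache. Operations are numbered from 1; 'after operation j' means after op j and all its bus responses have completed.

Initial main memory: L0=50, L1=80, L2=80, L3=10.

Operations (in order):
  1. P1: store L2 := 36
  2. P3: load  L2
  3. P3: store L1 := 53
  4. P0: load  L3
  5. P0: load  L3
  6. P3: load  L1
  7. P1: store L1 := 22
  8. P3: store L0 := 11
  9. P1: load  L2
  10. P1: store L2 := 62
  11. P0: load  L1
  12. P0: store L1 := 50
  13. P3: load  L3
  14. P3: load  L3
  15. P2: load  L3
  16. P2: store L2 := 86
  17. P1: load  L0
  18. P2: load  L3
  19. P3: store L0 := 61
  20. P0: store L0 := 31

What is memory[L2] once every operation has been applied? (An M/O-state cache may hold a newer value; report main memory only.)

memory[L2] = 62

[1] P1: store L2 := 36 | P0:I, P1:M(36), P2:I, P3:I | bus: BusRdX
[2] P3: load  L2 | P0:I, P1:S(36), P2:I, P3:S(36) | bus: BusRd,Flush
[3] P3: store L1 := 53 | P0:I, P1:I, P2:I, P3:M(53) | bus: BusRdX
[4] P0: load  L3 | P0:S(10), P1:I, P2:I, P3:I | bus: BusRd
[5] P0: load  L3 | P0:S(10), P1:I, P2:I, P3:I | bus: none
[6] P3: load  L1 | P0:I, P1:I, P2:I, P3:M(53) | bus: none
[7] P1: store L1 := 22 | P0:I, P1:M(22), P2:I, P3:I | bus: BusRdX,Flush
[8] P3: store L0 := 11 | P0:I, P1:I, P2:I, P3:M(11) | bus: BusRdX
[9] P1: load  L2 | P0:I, P1:S(36), P2:I, P3:S(36) | bus: none
[10] P1: store L2 := 62 | P0:I, P1:M(62), P2:I, P3:I | bus: BusRdX
[11] P0: load  L1 | P0:S(22), P1:S(22), P2:I, P3:I | bus: BusRd,Flush
[12] P0: store L1 := 50 | P0:M(50), P1:I, P2:I, P3:I | bus: BusRdX
[13] P3: load  L3 | P0:S(10), P1:I, P2:I, P3:S(10) | bus: BusRd
[14] P3: load  L3 | P0:S(10), P1:I, P2:I, P3:S(10) | bus: none
[15] P2: load  L3 | P0:S(10), P1:I, P2:S(10), P3:S(10) | bus: BusRd
[16] P2: store L2 := 86 | P0:I, P1:I, P2:M(86), P3:I | bus: BusRdX,Flush
[17] P1: load  L0 | P0:I, P1:S(11), P2:I, P3:S(11) | bus: BusRd,Flush
[18] P2: load  L3 | P0:S(10), P1:I, P2:S(10), P3:S(10) | bus: none
[19] P3: store L0 := 61 | P0:I, P1:I, P2:I, P3:M(61) | bus: BusRdX
[20] P0: store L0 := 31 | P0:M(31), P1:I, P2:I, P3:I | bus: BusRdX,Flush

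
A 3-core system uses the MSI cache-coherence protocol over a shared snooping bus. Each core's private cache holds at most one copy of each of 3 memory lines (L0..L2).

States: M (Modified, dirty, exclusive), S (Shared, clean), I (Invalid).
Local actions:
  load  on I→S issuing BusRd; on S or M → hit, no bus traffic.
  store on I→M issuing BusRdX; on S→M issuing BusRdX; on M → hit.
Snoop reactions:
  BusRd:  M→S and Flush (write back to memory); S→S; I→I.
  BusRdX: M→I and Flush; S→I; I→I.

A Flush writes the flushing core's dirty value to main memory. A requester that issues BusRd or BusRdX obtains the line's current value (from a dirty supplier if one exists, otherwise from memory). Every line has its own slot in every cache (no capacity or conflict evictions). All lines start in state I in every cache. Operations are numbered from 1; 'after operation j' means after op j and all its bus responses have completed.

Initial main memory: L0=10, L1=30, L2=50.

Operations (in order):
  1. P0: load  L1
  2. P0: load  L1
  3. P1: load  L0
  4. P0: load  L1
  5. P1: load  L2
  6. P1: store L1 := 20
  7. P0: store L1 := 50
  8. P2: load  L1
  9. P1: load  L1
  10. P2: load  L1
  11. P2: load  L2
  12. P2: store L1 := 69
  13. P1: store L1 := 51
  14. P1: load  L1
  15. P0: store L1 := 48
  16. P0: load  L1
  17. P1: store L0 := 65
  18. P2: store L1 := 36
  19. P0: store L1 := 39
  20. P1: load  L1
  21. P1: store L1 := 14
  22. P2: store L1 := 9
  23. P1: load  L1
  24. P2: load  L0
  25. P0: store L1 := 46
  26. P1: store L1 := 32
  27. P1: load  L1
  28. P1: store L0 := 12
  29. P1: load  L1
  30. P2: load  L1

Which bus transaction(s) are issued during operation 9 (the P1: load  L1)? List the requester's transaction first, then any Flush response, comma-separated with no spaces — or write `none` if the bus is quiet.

  op1 P0: load  L1 → S/I/I on L1; bus BusRd; mem=30
  op2 P0: load  L1 → S/I/I on L1; bus (none); mem=30
  op3 P1: load  L0 → I/S/I on L0; bus BusRd; mem=10
  op4 P0: load  L1 → S/I/I on L1; bus (none); mem=30
  op5 P1: load  L2 → I/S/I on L2; bus BusRd; mem=50
  op6 P1: store L1 := 20 → I/M/I on L1; bus BusRdX; mem=30
  op7 P0: store L1 := 50 → M/I/I on L1; bus BusRdX Flush; mem=20
  op8 P2: load  L1 → S/I/S on L1; bus BusRd Flush; mem=50
  op9 P1: load  L1 → S/S/S on L1; bus BusRd; mem=50
  op10 P2: load  L1 → S/S/S on L1; bus (none); mem=50
  op11 P2: load  L2 → I/S/S on L2; bus BusRd; mem=50
  op12 P2: store L1 := 69 → I/I/M on L1; bus BusRdX; mem=50
  op13 P1: store L1 := 51 → I/M/I on L1; bus BusRdX Flush; mem=69
  op14 P1: load  L1 → I/M/I on L1; bus (none); mem=69
  op15 P0: store L1 := 48 → M/I/I on L1; bus BusRdX Flush; mem=51
  op16 P0: load  L1 → M/I/I on L1; bus (none); mem=51
  op17 P1: store L0 := 65 → I/M/I on L0; bus BusRdX; mem=10
  op18 P2: store L1 := 36 → I/I/M on L1; bus BusRdX Flush; mem=48
  op19 P0: store L1 := 39 → M/I/I on L1; bus BusRdX Flush; mem=36
  op20 P1: load  L1 → S/S/I on L1; bus BusRd Flush; mem=39
  op21 P1: store L1 := 14 → I/M/I on L1; bus BusRdX; mem=39
  op22 P2: store L1 := 9 → I/I/M on L1; bus BusRdX Flush; mem=14
  op23 P1: load  L1 → I/S/S on L1; bus BusRd Flush; mem=9
  op24 P2: load  L0 → I/S/S on L0; bus BusRd Flush; mem=65
  op25 P0: store L1 := 46 → M/I/I on L1; bus BusRdX; mem=9
  op26 P1: store L1 := 32 → I/M/I on L1; bus BusRdX Flush; mem=46
  op27 P1: load  L1 → I/M/I on L1; bus (none); mem=46
  op28 P1: store L0 := 12 → I/M/I on L0; bus BusRdX; mem=65
  op29 P1: load  L1 → I/M/I on L1; bus (none); mem=46
  op30 P2: load  L1 → I/S/S on L1; bus BusRd Flush; mem=32

bus = BusRd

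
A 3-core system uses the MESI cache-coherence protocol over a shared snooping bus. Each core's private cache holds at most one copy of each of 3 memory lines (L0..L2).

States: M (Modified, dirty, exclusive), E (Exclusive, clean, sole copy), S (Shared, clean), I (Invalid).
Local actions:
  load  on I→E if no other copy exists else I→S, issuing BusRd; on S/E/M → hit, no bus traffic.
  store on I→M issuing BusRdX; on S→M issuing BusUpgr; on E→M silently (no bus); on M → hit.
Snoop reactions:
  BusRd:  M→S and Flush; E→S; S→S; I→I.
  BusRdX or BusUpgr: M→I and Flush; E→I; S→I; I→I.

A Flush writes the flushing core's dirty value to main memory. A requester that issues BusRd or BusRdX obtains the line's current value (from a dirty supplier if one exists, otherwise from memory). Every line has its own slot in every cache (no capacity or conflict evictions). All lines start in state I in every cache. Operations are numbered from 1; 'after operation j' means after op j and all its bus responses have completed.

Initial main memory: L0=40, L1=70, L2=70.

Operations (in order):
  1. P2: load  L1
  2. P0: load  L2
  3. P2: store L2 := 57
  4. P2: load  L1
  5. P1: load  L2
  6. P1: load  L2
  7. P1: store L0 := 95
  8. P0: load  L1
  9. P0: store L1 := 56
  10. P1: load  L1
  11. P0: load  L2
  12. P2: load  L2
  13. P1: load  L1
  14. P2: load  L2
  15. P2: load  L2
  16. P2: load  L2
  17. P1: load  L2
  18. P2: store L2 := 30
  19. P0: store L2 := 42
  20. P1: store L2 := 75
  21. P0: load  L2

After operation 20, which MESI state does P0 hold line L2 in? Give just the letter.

state = I

[1] P2: load  L1 | P0:I, P1:I, P2:E(70) | bus: BusRd
[2] P0: load  L2 | P0:E(70), P1:I, P2:I | bus: BusRd
[3] P2: store L2 := 57 | P0:I, P1:I, P2:M(57) | bus: BusRdX
[4] P2: load  L1 | P0:I, P1:I, P2:E(70) | bus: none
[5] P1: load  L2 | P0:I, P1:S(57), P2:S(57) | bus: BusRd,Flush
[6] P1: load  L2 | P0:I, P1:S(57), P2:S(57) | bus: none
[7] P1: store L0 := 95 | P0:I, P1:M(95), P2:I | bus: BusRdX
[8] P0: load  L1 | P0:S(70), P1:I, P2:S(70) | bus: BusRd
[9] P0: store L1 := 56 | P0:M(56), P1:I, P2:I | bus: BusUpgr
[10] P1: load  L1 | P0:S(56), P1:S(56), P2:I | bus: BusRd,Flush
[11] P0: load  L2 | P0:S(57), P1:S(57), P2:S(57) | bus: BusRd
[12] P2: load  L2 | P0:S(57), P1:S(57), P2:S(57) | bus: none
[13] P1: load  L1 | P0:S(56), P1:S(56), P2:I | bus: none
[14] P2: load  L2 | P0:S(57), P1:S(57), P2:S(57) | bus: none
[15] P2: load  L2 | P0:S(57), P1:S(57), P2:S(57) | bus: none
[16] P2: load  L2 | P0:S(57), P1:S(57), P2:S(57) | bus: none
[17] P1: load  L2 | P0:S(57), P1:S(57), P2:S(57) | bus: none
[18] P2: store L2 := 30 | P0:I, P1:I, P2:M(30) | bus: BusUpgr
[19] P0: store L2 := 42 | P0:M(42), P1:I, P2:I | bus: BusRdX,Flush
[20] P1: store L2 := 75 | P0:I, P1:M(75), P2:I | bus: BusRdX,Flush
[21] P0: load  L2 | P0:S(75), P1:S(75), P2:I | bus: BusRd,Flush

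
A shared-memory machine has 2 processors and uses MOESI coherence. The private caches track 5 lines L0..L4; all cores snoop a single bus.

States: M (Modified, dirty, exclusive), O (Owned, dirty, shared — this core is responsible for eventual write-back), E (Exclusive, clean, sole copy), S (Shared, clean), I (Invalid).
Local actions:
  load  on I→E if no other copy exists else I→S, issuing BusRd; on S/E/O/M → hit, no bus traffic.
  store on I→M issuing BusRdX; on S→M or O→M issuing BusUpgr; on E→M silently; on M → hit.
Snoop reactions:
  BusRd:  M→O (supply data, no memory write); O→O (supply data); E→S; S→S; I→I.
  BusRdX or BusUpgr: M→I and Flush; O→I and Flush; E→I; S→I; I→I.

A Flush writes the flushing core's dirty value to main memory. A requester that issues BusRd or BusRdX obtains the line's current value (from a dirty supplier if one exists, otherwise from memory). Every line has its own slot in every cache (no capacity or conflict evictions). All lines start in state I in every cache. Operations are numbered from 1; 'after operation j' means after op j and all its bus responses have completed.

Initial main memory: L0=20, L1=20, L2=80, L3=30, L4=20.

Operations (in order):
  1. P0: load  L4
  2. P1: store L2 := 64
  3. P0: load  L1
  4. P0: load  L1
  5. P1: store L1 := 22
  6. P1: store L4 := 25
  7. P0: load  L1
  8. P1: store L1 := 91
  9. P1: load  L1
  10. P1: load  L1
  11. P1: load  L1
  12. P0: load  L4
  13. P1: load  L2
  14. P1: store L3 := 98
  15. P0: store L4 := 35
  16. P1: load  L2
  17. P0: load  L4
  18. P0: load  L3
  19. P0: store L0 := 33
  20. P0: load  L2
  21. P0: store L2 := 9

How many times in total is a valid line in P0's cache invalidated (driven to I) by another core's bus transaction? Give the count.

invalidations = 3

[1] P0: load  L4 | P0:E(20), P1:I | bus: BusRd
[2] P1: store L2 := 64 | P0:I, P1:M(64) | bus: BusRdX
[3] P0: load  L1 | P0:E(20), P1:I | bus: BusRd
[4] P0: load  L1 | P0:E(20), P1:I | bus: none
[5] P1: store L1 := 22 | P0:I, P1:M(22) | bus: BusRdX
[6] P1: store L4 := 25 | P0:I, P1:M(25) | bus: BusRdX
[7] P0: load  L1 | P0:S(22), P1:O(22) | bus: BusRd
[8] P1: store L1 := 91 | P0:I, P1:M(91) | bus: BusUpgr
[9] P1: load  L1 | P0:I, P1:M(91) | bus: none
[10] P1: load  L1 | P0:I, P1:M(91) | bus: none
[11] P1: load  L1 | P0:I, P1:M(91) | bus: none
[12] P0: load  L4 | P0:S(25), P1:O(25) | bus: BusRd
[13] P1: load  L2 | P0:I, P1:M(64) | bus: none
[14] P1: store L3 := 98 | P0:I, P1:M(98) | bus: BusRdX
[15] P0: store L4 := 35 | P0:M(35), P1:I | bus: BusUpgr,Flush
[16] P1: load  L2 | P0:I, P1:M(64) | bus: none
[17] P0: load  L4 | P0:M(35), P1:I | bus: none
[18] P0: load  L3 | P0:S(98), P1:O(98) | bus: BusRd
[19] P0: store L0 := 33 | P0:M(33), P1:I | bus: BusRdX
[20] P0: load  L2 | P0:S(64), P1:O(64) | bus: BusRd
[21] P0: store L2 := 9 | P0:M(9), P1:I | bus: BusUpgr,Flush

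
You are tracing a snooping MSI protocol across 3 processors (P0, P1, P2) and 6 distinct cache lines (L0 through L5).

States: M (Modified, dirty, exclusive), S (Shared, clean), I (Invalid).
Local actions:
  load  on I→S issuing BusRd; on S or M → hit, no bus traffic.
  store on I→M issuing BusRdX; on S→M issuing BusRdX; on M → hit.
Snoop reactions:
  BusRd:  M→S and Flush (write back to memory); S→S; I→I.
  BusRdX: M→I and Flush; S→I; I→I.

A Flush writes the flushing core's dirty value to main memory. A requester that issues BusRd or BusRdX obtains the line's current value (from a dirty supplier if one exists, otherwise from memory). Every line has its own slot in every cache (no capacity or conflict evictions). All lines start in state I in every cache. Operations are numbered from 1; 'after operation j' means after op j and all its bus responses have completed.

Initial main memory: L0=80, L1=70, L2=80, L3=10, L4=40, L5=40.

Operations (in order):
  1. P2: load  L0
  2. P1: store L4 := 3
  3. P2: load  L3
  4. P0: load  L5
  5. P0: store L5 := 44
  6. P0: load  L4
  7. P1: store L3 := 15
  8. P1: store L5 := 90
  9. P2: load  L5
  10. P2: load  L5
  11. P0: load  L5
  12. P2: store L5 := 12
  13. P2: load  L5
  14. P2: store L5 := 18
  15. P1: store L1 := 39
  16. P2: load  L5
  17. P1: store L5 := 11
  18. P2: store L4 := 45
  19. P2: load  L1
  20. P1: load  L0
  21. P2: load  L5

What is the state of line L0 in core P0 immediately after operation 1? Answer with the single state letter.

state = I

1. P2: load  L0  bus=[BusRd]  L0: P0=I P1=I P2=S  mem[L0]=80
2. P1: store L4 := 3  bus=[BusRdX]  L4: P0=I P1=M P2=I  mem[L4]=40
3. P2: load  L3  bus=[BusRd]  L3: P0=I P1=I P2=S  mem[L3]=10
4. P0: load  L5  bus=[BusRd]  L5: P0=S P1=I P2=I  mem[L5]=40
5. P0: store L5 := 44  bus=[BusRdX]  L5: P0=M P1=I P2=I  mem[L5]=40
6. P0: load  L4  bus=[BusRd,Flush]  L4: P0=S P1=S P2=I  mem[L4]=3
7. P1: store L3 := 15  bus=[BusRdX]  L3: P0=I P1=M P2=I  mem[L3]=10
8. P1: store L5 := 90  bus=[BusRdX,Flush]  L5: P0=I P1=M P2=I  mem[L5]=44
9. P2: load  L5  bus=[BusRd,Flush]  L5: P0=I P1=S P2=S  mem[L5]=90
10. P2: load  L5  bus=[-]  L5: P0=I P1=S P2=S  mem[L5]=90
11. P0: load  L5  bus=[BusRd]  L5: P0=S P1=S P2=S  mem[L5]=90
12. P2: store L5 := 12  bus=[BusRdX]  L5: P0=I P1=I P2=M  mem[L5]=90
13. P2: load  L5  bus=[-]  L5: P0=I P1=I P2=M  mem[L5]=90
14. P2: store L5 := 18  bus=[-]  L5: P0=I P1=I P2=M  mem[L5]=90
15. P1: store L1 := 39  bus=[BusRdX]  L1: P0=I P1=M P2=I  mem[L1]=70
16. P2: load  L5  bus=[-]  L5: P0=I P1=I P2=M  mem[L5]=90
17. P1: store L5 := 11  bus=[BusRdX,Flush]  L5: P0=I P1=M P2=I  mem[L5]=18
18. P2: store L4 := 45  bus=[BusRdX]  L4: P0=I P1=I P2=M  mem[L4]=3
19. P2: load  L1  bus=[BusRd,Flush]  L1: P0=I P1=S P2=S  mem[L1]=39
20. P1: load  L0  bus=[BusRd]  L0: P0=I P1=S P2=S  mem[L0]=80
21. P2: load  L5  bus=[BusRd,Flush]  L5: P0=I P1=S P2=S  mem[L5]=11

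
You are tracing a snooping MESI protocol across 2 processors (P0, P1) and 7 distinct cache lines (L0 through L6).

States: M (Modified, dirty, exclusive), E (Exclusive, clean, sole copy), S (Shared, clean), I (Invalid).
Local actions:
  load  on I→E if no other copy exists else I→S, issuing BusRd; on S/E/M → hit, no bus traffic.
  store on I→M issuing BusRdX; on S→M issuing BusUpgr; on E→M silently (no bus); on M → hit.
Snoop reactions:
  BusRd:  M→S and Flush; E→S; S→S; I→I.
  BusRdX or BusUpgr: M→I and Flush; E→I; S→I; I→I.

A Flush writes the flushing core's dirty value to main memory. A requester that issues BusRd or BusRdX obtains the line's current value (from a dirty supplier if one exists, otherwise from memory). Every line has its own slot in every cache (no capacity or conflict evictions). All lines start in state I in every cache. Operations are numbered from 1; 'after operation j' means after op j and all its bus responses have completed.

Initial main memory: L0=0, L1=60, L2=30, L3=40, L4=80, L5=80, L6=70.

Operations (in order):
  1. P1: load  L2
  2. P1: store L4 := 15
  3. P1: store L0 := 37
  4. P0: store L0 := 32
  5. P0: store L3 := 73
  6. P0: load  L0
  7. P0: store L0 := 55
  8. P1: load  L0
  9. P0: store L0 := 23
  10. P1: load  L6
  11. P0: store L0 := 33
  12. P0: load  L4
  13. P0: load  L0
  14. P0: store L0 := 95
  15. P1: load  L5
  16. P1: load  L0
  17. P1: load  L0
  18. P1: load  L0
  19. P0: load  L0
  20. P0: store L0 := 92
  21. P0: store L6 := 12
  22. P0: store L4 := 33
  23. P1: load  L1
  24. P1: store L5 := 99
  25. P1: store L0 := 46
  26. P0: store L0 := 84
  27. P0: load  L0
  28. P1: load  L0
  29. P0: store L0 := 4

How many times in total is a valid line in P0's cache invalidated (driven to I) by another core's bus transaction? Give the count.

invalidations = 1

  op1 P1: load  L2 → I/E on L2; bus BusRd; mem=30
  op2 P1: store L4 := 15 → I/M on L4; bus BusRdX; mem=80
  op3 P1: store L0 := 37 → I/M on L0; bus BusRdX; mem=0
  op4 P0: store L0 := 32 → M/I on L0; bus BusRdX Flush; mem=37
  op5 P0: store L3 := 73 → M/I on L3; bus BusRdX; mem=40
  op6 P0: load  L0 → M/I on L0; bus (none); mem=37
  op7 P0: store L0 := 55 → M/I on L0; bus (none); mem=37
  op8 P1: load  L0 → S/S on L0; bus BusRd Flush; mem=55
  op9 P0: store L0 := 23 → M/I on L0; bus BusUpgr; mem=55
  op10 P1: load  L6 → I/E on L6; bus BusRd; mem=70
  op11 P0: store L0 := 33 → M/I on L0; bus (none); mem=55
  op12 P0: load  L4 → S/S on L4; bus BusRd Flush; mem=15
  op13 P0: load  L0 → M/I on L0; bus (none); mem=55
  op14 P0: store L0 := 95 → M/I on L0; bus (none); mem=55
  op15 P1: load  L5 → I/E on L5; bus BusRd; mem=80
  op16 P1: load  L0 → S/S on L0; bus BusRd Flush; mem=95
  op17 P1: load  L0 → S/S on L0; bus (none); mem=95
  op18 P1: load  L0 → S/S on L0; bus (none); mem=95
  op19 P0: load  L0 → S/S on L0; bus (none); mem=95
  op20 P0: store L0 := 92 → M/I on L0; bus BusUpgr; mem=95
  op21 P0: store L6 := 12 → M/I on L6; bus BusRdX; mem=70
  op22 P0: store L4 := 33 → M/I on L4; bus BusUpgr; mem=15
  op23 P1: load  L1 → I/E on L1; bus BusRd; mem=60
  op24 P1: store L5 := 99 → I/M on L5; bus (none); mem=80
  op25 P1: store L0 := 46 → I/M on L0; bus BusRdX Flush; mem=92
  op26 P0: store L0 := 84 → M/I on L0; bus BusRdX Flush; mem=46
  op27 P0: load  L0 → M/I on L0; bus (none); mem=46
  op28 P1: load  L0 → S/S on L0; bus BusRd Flush; mem=84
  op29 P0: store L0 := 4 → M/I on L0; bus BusUpgr; mem=84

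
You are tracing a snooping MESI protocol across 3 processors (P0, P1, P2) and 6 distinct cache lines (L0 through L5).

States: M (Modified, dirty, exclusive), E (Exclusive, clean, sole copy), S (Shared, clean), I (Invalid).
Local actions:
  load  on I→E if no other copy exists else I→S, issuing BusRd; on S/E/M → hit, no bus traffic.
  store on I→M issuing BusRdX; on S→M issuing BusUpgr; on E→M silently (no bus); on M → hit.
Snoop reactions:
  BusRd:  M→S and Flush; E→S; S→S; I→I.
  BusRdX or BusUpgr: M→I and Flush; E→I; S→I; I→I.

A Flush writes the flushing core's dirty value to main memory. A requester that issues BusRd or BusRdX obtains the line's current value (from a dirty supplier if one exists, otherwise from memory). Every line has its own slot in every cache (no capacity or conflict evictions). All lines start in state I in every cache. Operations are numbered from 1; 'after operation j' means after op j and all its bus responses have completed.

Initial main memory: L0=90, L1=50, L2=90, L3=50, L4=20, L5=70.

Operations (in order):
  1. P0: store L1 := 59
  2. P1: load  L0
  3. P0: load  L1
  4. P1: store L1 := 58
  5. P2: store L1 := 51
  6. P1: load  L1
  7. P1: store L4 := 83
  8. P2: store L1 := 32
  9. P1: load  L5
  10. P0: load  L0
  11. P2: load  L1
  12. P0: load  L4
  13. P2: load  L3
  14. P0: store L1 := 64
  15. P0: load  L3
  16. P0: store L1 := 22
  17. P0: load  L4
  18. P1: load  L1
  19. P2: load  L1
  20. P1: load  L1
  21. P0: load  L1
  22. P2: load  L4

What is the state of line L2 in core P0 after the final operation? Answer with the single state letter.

step 1: P0: store L1 := 59  ⟶  MII  (L1)  txn=BusRdX  M[L1]=50
step 2: P1: load  L0  ⟶  IEI  (L0)  txn=BusRd  M[L0]=90
step 3: P0: load  L1  ⟶  MII  (L1)  txn=∅  M[L1]=50
step 4: P1: store L1 := 58  ⟶  IMI  (L1)  txn=BusRdX+Flush  M[L1]=59
step 5: P2: store L1 := 51  ⟶  IIM  (L1)  txn=BusRdX+Flush  M[L1]=58
step 6: P1: load  L1  ⟶  ISS  (L1)  txn=BusRd+Flush  M[L1]=51
step 7: P1: store L4 := 83  ⟶  IMI  (L4)  txn=BusRdX  M[L4]=20
step 8: P2: store L1 := 32  ⟶  IIM  (L1)  txn=BusUpgr  M[L1]=51
step 9: P1: load  L5  ⟶  IEI  (L5)  txn=BusRd  M[L5]=70
step 10: P0: load  L0  ⟶  SSI  (L0)  txn=BusRd  M[L0]=90
step 11: P2: load  L1  ⟶  IIM  (L1)  txn=∅  M[L1]=51
step 12: P0: load  L4  ⟶  SSI  (L4)  txn=BusRd+Flush  M[L4]=83
step 13: P2: load  L3  ⟶  IIE  (L3)  txn=BusRd  M[L3]=50
step 14: P0: store L1 := 64  ⟶  MII  (L1)  txn=BusRdX+Flush  M[L1]=32
step 15: P0: load  L3  ⟶  SIS  (L3)  txn=BusRd  M[L3]=50
step 16: P0: store L1 := 22  ⟶  MII  (L1)  txn=∅  M[L1]=32
step 17: P0: load  L4  ⟶  SSI  (L4)  txn=∅  M[L4]=83
step 18: P1: load  L1  ⟶  SSI  (L1)  txn=BusRd+Flush  M[L1]=22
step 19: P2: load  L1  ⟶  SSS  (L1)  txn=BusRd  M[L1]=22
step 20: P1: load  L1  ⟶  SSS  (L1)  txn=∅  M[L1]=22
step 21: P0: load  L1  ⟶  SSS  (L1)  txn=∅  M[L1]=22
step 22: P2: load  L4  ⟶  SSS  (L4)  txn=BusRd  M[L4]=83

state = I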